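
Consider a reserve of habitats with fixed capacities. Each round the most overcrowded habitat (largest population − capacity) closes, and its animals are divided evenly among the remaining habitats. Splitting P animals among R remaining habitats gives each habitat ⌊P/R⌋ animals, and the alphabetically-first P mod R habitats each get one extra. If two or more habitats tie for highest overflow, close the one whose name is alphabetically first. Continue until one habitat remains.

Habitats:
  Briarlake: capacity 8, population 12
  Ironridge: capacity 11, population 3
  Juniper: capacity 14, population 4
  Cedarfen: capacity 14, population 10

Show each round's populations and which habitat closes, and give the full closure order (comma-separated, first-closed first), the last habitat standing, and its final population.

Round 1: Briarlake=12 Cedarfen=10 Ironridge=3 Juniper=4 → close Briarlake (overflow 4)
  12÷3 = 4 each, +1 to first 0
Round 2: Cedarfen=14 Ironridge=7 Juniper=8 → close Cedarfen (overflow 0)
  14÷2 = 7 each, +1 to first 0
Round 3: Ironridge=14 Juniper=15 → close Ironridge (overflow 3)
  14÷1 = 14 each, +1 to first 0

Closure order: Briarlake, Cedarfen, Ironridge
Last habitat: Juniper with 29 animals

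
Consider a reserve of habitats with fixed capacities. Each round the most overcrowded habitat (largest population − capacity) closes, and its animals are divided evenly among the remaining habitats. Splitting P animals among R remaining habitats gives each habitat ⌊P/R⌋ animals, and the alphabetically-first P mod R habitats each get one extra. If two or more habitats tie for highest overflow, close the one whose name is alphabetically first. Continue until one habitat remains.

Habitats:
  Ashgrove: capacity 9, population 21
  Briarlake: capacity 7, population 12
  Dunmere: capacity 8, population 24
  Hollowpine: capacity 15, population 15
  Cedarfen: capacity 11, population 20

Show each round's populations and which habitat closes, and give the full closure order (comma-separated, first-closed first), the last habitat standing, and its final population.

Round 1: Ashgrove=21 Briarlake=12 Cedarfen=20 Dunmere=24 Hollowpine=15 → close Dunmere (overflow 16)
  24÷4 = 6 each, +1 to first 0
Round 2: Ashgrove=27 Briarlake=18 Cedarfen=26 Hollowpine=21 → close Ashgrove (overflow 18)
  27÷3 = 9 each, +1 to first 0
Round 3: Briarlake=27 Cedarfen=35 Hollowpine=30 → close Cedarfen (overflow 24)
  35÷2 = 17 each, +1 to first 1
Round 4: Briarlake=45 Hollowpine=47 → close Briarlake (overflow 38)
  45÷1 = 45 each, +1 to first 0

Closure order: Dunmere, Ashgrove, Cedarfen, Briarlake
Last habitat: Hollowpine with 92 animals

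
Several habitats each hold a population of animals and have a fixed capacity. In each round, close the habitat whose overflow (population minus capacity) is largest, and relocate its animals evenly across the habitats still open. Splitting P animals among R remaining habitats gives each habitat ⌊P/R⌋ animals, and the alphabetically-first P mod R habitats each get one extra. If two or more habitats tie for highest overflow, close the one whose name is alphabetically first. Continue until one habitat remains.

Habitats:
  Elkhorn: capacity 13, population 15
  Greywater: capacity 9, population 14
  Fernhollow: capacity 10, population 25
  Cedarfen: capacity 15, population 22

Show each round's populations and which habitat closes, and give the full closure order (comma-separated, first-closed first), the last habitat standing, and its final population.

Closure order: Fernhollow, Cedarfen, Greywater
Last habitat: Elkhorn with 76 animals

Round 1: Cedarfen=22 Elkhorn=15 Fernhollow=25 Greywater=14 → close Fernhollow (overflow 15)
  25÷3 = 8 each, +1 to first 1
Round 2: Cedarfen=31 Elkhorn=23 Greywater=22 → close Cedarfen (overflow 16)
  31÷2 = 15 each, +1 to first 1
Round 3: Elkhorn=39 Greywater=37 → close Greywater (overflow 28)
  37÷1 = 37 each, +1 to first 0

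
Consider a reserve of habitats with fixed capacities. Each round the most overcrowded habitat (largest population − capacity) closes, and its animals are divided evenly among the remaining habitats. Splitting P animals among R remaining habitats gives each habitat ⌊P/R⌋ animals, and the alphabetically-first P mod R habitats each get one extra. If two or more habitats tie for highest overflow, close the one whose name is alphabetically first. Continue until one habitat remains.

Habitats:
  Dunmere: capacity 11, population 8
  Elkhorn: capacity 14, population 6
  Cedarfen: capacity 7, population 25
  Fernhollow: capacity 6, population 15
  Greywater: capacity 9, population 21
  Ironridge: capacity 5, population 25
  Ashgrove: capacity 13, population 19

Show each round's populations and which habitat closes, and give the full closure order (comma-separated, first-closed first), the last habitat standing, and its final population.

Round 1: Ashgrove=19 Cedarfen=25 Dunmere=8 Elkhorn=6 Fernhollow=15 Greywater=21 Ironridge=25 → close Ironridge (overflow 20)
  25÷6 = 4 each, +1 to first 1
Round 2: Ashgrove=24 Cedarfen=29 Dunmere=12 Elkhorn=10 Fernhollow=19 Greywater=25 → close Cedarfen (overflow 22)
  29÷5 = 5 each, +1 to first 4
Round 3: Ashgrove=30 Dunmere=18 Elkhorn=16 Fernhollow=25 Greywater=30 → close Greywater (overflow 21)
  30÷4 = 7 each, +1 to first 2
Round 4: Ashgrove=38 Dunmere=26 Elkhorn=23 Fernhollow=32 → close Fernhollow (overflow 26)
  32÷3 = 10 each, +1 to first 2
Round 5: Ashgrove=49 Dunmere=37 Elkhorn=33 → close Ashgrove (overflow 36)
  49÷2 = 24 each, +1 to first 1
Round 6: Dunmere=62 Elkhorn=57 → close Dunmere (overflow 51)
  62÷1 = 62 each, +1 to first 0

Closure order: Ironridge, Cedarfen, Greywater, Fernhollow, Ashgrove, Dunmere
Last habitat: Elkhorn with 119 animals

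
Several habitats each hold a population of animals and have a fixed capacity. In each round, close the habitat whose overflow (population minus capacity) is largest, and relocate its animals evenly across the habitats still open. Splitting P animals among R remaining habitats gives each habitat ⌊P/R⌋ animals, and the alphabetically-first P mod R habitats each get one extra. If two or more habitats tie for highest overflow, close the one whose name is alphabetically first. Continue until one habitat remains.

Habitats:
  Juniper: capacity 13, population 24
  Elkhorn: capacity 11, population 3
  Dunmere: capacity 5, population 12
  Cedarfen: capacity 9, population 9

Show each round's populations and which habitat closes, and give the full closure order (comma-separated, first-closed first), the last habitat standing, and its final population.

Closure order: Juniper, Dunmere, Cedarfen
Last habitat: Elkhorn with 48 animals

Round 1: Cedarfen=9 Dunmere=12 Elkhorn=3 Juniper=24 → close Juniper (overflow 11)
  24÷3 = 8 each, +1 to first 0
Round 2: Cedarfen=17 Dunmere=20 Elkhorn=11 → close Dunmere (overflow 15)
  20÷2 = 10 each, +1 to first 0
Round 3: Cedarfen=27 Elkhorn=21 → close Cedarfen (overflow 18)
  27÷1 = 27 each, +1 to first 0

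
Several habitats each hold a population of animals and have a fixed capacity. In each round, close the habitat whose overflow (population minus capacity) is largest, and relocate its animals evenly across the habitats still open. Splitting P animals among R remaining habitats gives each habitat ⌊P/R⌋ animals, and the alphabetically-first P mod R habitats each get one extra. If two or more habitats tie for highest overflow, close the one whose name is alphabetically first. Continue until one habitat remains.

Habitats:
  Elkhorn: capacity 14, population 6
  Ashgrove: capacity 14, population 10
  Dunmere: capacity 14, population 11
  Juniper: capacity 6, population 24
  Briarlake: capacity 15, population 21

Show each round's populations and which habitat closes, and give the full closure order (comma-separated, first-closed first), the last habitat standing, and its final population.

Closure order: Juniper, Briarlake, Dunmere, Ashgrove
Last habitat: Elkhorn with 72 animals

Round 1: Ashgrove=10 Briarlake=21 Dunmere=11 Elkhorn=6 Juniper=24 → close Juniper (overflow 18)
  24÷4 = 6 each, +1 to first 0
Round 2: Ashgrove=16 Briarlake=27 Dunmere=17 Elkhorn=12 → close Briarlake (overflow 12)
  27÷3 = 9 each, +1 to first 0
Round 3: Ashgrove=25 Dunmere=26 Elkhorn=21 → close Dunmere (overflow 12)
  26÷2 = 13 each, +1 to first 0
Round 4: Ashgrove=38 Elkhorn=34 → close Ashgrove (overflow 24)
  38÷1 = 38 each, +1 to first 0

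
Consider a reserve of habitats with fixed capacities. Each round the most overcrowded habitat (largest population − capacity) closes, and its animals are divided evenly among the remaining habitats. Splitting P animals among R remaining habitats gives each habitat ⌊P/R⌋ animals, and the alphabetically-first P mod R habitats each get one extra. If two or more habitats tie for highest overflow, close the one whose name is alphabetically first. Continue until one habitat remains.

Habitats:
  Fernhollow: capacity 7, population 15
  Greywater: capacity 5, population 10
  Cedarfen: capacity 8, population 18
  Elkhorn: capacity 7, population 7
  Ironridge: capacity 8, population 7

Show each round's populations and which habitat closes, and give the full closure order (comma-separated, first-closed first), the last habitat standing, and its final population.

Closure order: Cedarfen, Fernhollow, Greywater, Elkhorn
Last habitat: Ironridge with 57 animals

Round 1: Cedarfen=18 Elkhorn=7 Fernhollow=15 Greywater=10 Ironridge=7 → close Cedarfen (overflow 10)
  18÷4 = 4 each, +1 to first 2
Round 2: Elkhorn=12 Fernhollow=20 Greywater=14 Ironridge=11 → close Fernhollow (overflow 13)
  20÷3 = 6 each, +1 to first 2
Round 3: Elkhorn=19 Greywater=21 Ironridge=17 → close Greywater (overflow 16)
  21÷2 = 10 each, +1 to first 1
Round 4: Elkhorn=30 Ironridge=27 → close Elkhorn (overflow 23)
  30÷1 = 30 each, +1 to first 0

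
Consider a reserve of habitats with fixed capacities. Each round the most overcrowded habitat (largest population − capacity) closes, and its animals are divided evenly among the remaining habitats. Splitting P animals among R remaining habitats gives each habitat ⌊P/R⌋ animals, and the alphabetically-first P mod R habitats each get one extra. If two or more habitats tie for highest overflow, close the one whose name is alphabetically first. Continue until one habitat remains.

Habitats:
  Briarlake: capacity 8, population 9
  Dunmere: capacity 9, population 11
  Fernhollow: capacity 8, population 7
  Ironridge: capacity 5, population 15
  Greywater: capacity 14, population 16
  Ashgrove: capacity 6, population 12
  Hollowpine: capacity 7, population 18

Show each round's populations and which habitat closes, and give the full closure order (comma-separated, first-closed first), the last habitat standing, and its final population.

Closure order: Hollowpine, Ironridge, Ashgrove, Dunmere, Briarlake, Fernhollow
Last habitat: Greywater with 88 animals

Round 1: Ashgrove=12 Briarlake=9 Dunmere=11 Fernhollow=7 Greywater=16 Hollowpine=18 Ironridge=15 → close Hollowpine (overflow 11)
  18÷6 = 3 each, +1 to first 0
Round 2: Ashgrove=15 Briarlake=12 Dunmere=14 Fernhollow=10 Greywater=19 Ironridge=18 → close Ironridge (overflow 13)
  18÷5 = 3 each, +1 to first 3
Round 3: Ashgrove=19 Briarlake=16 Dunmere=18 Fernhollow=13 Greywater=22 → close Ashgrove (overflow 13)
  19÷4 = 4 each, +1 to first 3
Round 4: Briarlake=21 Dunmere=23 Fernhollow=18 Greywater=26 → close Dunmere (overflow 14)
  23÷3 = 7 each, +1 to first 2
Round 5: Briarlake=29 Fernhollow=26 Greywater=33 → close Briarlake (overflow 21)
  29÷2 = 14 each, +1 to first 1
Round 6: Fernhollow=41 Greywater=47 → close Fernhollow (overflow 33)
  41÷1 = 41 each, +1 to first 0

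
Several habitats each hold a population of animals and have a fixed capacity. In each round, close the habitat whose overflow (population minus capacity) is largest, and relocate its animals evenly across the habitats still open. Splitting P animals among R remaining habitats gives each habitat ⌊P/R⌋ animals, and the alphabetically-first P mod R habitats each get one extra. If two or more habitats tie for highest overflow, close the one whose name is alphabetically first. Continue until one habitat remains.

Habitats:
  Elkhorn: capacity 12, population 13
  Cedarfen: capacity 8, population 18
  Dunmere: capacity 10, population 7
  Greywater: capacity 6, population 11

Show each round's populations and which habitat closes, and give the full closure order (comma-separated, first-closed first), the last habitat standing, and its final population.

Closure order: Cedarfen, Greywater, Elkhorn
Last habitat: Dunmere with 49 animals

Round 1: Cedarfen=18 Dunmere=7 Elkhorn=13 Greywater=11 → close Cedarfen (overflow 10)
  18÷3 = 6 each, +1 to first 0
Round 2: Dunmere=13 Elkhorn=19 Greywater=17 → close Greywater (overflow 11)
  17÷2 = 8 each, +1 to first 1
Round 3: Dunmere=22 Elkhorn=27 → close Elkhorn (overflow 15)
  27÷1 = 27 each, +1 to first 0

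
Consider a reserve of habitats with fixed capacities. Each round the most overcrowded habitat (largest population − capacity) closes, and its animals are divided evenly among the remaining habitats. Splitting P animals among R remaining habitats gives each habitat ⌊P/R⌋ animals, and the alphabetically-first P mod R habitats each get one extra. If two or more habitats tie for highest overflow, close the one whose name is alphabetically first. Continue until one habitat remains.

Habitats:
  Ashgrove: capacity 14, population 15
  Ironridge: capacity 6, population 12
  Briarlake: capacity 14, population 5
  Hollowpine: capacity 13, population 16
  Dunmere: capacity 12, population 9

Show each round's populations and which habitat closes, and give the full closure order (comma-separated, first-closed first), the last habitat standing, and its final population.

Closure order: Ironridge, Hollowpine, Ashgrove, Dunmere
Last habitat: Briarlake with 57 animals

Round 1: Ashgrove=15 Briarlake=5 Dunmere=9 Hollowpine=16 Ironridge=12 → close Ironridge (overflow 6)
  12÷4 = 3 each, +1 to first 0
Round 2: Ashgrove=18 Briarlake=8 Dunmere=12 Hollowpine=19 → close Hollowpine (overflow 6)
  19÷3 = 6 each, +1 to first 1
Round 3: Ashgrove=25 Briarlake=14 Dunmere=18 → close Ashgrove (overflow 11)
  25÷2 = 12 each, +1 to first 1
Round 4: Briarlake=27 Dunmere=30 → close Dunmere (overflow 18)
  30÷1 = 30 each, +1 to first 0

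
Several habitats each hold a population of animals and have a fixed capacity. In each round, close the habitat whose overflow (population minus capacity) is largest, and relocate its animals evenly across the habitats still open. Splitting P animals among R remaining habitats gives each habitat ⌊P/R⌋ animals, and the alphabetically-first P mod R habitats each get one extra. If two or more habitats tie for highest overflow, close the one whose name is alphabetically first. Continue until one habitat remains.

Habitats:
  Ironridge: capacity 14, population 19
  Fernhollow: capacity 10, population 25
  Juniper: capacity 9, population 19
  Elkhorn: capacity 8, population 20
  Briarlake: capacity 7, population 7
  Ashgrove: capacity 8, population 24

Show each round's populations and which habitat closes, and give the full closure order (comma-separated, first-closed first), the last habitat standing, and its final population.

Closure order: Ashgrove, Fernhollow, Elkhorn, Juniper, Ironridge
Last habitat: Briarlake with 114 animals

Round 1: Ashgrove=24 Briarlake=7 Elkhorn=20 Fernhollow=25 Ironridge=19 Juniper=19 → close Ashgrove (overflow 16)
  24÷5 = 4 each, +1 to first 4
Round 2: Briarlake=12 Elkhorn=25 Fernhollow=30 Ironridge=24 Juniper=23 → close Fernhollow (overflow 20)
  30÷4 = 7 each, +1 to first 2
Round 3: Briarlake=20 Elkhorn=33 Ironridge=31 Juniper=30 → close Elkhorn (overflow 25)
  33÷3 = 11 each, +1 to first 0
Round 4: Briarlake=31 Ironridge=42 Juniper=41 → close Juniper (overflow 32)
  41÷2 = 20 each, +1 to first 1
Round 5: Briarlake=52 Ironridge=62 → close Ironridge (overflow 48)
  62÷1 = 62 each, +1 to first 0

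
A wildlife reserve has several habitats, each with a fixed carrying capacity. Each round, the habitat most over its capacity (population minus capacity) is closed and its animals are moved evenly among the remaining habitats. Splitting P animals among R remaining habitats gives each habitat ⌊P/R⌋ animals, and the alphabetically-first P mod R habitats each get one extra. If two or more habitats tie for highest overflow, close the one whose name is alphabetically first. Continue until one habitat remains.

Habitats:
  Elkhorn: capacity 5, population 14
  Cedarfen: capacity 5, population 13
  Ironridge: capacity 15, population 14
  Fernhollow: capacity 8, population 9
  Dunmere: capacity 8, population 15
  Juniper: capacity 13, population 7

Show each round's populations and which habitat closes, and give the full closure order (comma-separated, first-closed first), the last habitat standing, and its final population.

Round 1: Cedarfen=13 Dunmere=15 Elkhorn=14 Fernhollow=9 Ironridge=14 Juniper=7 → close Elkhorn (overflow 9)
  14÷5 = 2 each, +1 to first 4
Round 2: Cedarfen=16 Dunmere=18 Fernhollow=12 Ironridge=17 Juniper=9 → close Cedarfen (overflow 11)
  16÷4 = 4 each, +1 to first 0
Round 3: Dunmere=22 Fernhollow=16 Ironridge=21 Juniper=13 → close Dunmere (overflow 14)
  22÷3 = 7 each, +1 to first 1
Round 4: Fernhollow=24 Ironridge=28 Juniper=20 → close Fernhollow (overflow 16)
  24÷2 = 12 each, +1 to first 0
Round 5: Ironridge=40 Juniper=32 → close Ironridge (overflow 25)
  40÷1 = 40 each, +1 to first 0

Closure order: Elkhorn, Cedarfen, Dunmere, Fernhollow, Ironridge
Last habitat: Juniper with 72 animals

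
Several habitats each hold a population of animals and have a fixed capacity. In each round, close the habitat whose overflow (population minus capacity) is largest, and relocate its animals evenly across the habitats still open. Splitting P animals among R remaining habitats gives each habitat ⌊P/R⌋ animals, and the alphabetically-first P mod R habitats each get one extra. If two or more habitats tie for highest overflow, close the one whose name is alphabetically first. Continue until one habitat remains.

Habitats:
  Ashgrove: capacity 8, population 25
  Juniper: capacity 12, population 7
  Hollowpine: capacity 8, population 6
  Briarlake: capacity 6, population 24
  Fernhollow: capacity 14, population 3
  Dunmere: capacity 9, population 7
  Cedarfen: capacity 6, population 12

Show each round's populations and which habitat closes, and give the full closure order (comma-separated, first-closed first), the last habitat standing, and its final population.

Closure order: Briarlake, Ashgrove, Cedarfen, Dunmere, Hollowpine, Juniper
Last habitat: Fernhollow with 84 animals

Round 1: Ashgrove=25 Briarlake=24 Cedarfen=12 Dunmere=7 Fernhollow=3 Hollowpine=6 Juniper=7 → close Briarlake (overflow 18)
  24÷6 = 4 each, +1 to first 0
Round 2: Ashgrove=29 Cedarfen=16 Dunmere=11 Fernhollow=7 Hollowpine=10 Juniper=11 → close Ashgrove (overflow 21)
  29÷5 = 5 each, +1 to first 4
Round 3: Cedarfen=22 Dunmere=17 Fernhollow=13 Hollowpine=16 Juniper=16 → close Cedarfen (overflow 16)
  22÷4 = 5 each, +1 to first 2
Round 4: Dunmere=23 Fernhollow=19 Hollowpine=21 Juniper=21 → close Dunmere (overflow 14)
  23÷3 = 7 each, +1 to first 2
Round 5: Fernhollow=27 Hollowpine=29 Juniper=28 → close Hollowpine (overflow 21)
  29÷2 = 14 each, +1 to first 1
Round 6: Fernhollow=42 Juniper=42 → close Juniper (overflow 30)
  42÷1 = 42 each, +1 to first 0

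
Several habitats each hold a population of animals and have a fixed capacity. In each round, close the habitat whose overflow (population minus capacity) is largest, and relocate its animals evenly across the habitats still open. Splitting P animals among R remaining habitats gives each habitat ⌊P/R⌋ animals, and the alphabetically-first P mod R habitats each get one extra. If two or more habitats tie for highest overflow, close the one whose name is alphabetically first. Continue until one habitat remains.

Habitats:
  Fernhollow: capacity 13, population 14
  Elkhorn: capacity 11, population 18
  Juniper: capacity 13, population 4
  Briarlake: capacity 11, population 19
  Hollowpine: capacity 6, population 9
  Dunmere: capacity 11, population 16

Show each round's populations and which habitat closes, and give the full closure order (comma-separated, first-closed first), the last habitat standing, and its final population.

Closure order: Briarlake, Elkhorn, Dunmere, Hollowpine, Fernhollow
Last habitat: Juniper with 80 animals

Round 1: Briarlake=19 Dunmere=16 Elkhorn=18 Fernhollow=14 Hollowpine=9 Juniper=4 → close Briarlake (overflow 8)
  19÷5 = 3 each, +1 to first 4
Round 2: Dunmere=20 Elkhorn=22 Fernhollow=18 Hollowpine=13 Juniper=7 → close Elkhorn (overflow 11)
  22÷4 = 5 each, +1 to first 2
Round 3: Dunmere=26 Fernhollow=24 Hollowpine=18 Juniper=12 → close Dunmere (overflow 15)
  26÷3 = 8 each, +1 to first 2
Round 4: Fernhollow=33 Hollowpine=27 Juniper=20 → close Hollowpine (overflow 21)
  27÷2 = 13 each, +1 to first 1
Round 5: Fernhollow=47 Juniper=33 → close Fernhollow (overflow 34)
  47÷1 = 47 each, +1 to first 0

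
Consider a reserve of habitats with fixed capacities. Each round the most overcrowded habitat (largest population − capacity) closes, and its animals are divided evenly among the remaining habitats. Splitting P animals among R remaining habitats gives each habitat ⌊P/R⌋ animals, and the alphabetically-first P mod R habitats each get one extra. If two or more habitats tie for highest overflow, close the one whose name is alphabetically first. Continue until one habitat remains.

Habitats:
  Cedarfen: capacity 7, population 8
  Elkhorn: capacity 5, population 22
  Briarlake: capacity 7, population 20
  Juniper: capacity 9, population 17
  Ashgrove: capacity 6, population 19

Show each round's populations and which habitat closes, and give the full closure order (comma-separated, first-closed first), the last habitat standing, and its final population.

Closure order: Elkhorn, Ashgrove, Briarlake, Juniper
Last habitat: Cedarfen with 86 animals

Round 1: Ashgrove=19 Briarlake=20 Cedarfen=8 Elkhorn=22 Juniper=17 → close Elkhorn (overflow 17)
  22÷4 = 5 each, +1 to first 2
Round 2: Ashgrove=25 Briarlake=26 Cedarfen=13 Juniper=22 → close Ashgrove (overflow 19)
  25÷3 = 8 each, +1 to first 1
Round 3: Briarlake=35 Cedarfen=21 Juniper=30 → close Briarlake (overflow 28)
  35÷2 = 17 each, +1 to first 1
Round 4: Cedarfen=39 Juniper=47 → close Juniper (overflow 38)
  47÷1 = 47 each, +1 to first 0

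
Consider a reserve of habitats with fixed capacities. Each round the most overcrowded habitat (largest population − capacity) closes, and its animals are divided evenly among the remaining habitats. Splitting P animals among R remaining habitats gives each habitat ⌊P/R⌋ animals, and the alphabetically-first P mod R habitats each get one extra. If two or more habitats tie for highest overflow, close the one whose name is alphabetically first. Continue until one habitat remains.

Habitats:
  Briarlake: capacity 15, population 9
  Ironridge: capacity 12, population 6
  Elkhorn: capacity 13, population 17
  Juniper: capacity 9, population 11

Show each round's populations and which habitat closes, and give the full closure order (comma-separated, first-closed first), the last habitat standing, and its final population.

Closure order: Elkhorn, Juniper, Briarlake
Last habitat: Ironridge with 43 animals

Round 1: Briarlake=9 Elkhorn=17 Ironridge=6 Juniper=11 → close Elkhorn (overflow 4)
  17÷3 = 5 each, +1 to first 2
Round 2: Briarlake=15 Ironridge=12 Juniper=16 → close Juniper (overflow 7)
  16÷2 = 8 each, +1 to first 0
Round 3: Briarlake=23 Ironridge=20 → close Briarlake (overflow 8)
  23÷1 = 23 each, +1 to first 0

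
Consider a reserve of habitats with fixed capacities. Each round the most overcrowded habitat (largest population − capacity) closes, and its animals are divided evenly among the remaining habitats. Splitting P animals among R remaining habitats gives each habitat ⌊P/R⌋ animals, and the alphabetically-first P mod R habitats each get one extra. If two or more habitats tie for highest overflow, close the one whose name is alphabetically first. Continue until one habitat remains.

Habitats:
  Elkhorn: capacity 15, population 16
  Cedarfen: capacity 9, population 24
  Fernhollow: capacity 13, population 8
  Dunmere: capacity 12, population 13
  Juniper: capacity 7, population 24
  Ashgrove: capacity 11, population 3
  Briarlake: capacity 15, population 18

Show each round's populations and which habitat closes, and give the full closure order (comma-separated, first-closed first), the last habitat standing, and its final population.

Round 1: Ashgrove=3 Briarlake=18 Cedarfen=24 Dunmere=13 Elkhorn=16 Fernhollow=8 Juniper=24 → close Juniper (overflow 17)
  24÷6 = 4 each, +1 to first 0
Round 2: Ashgrove=7 Briarlake=22 Cedarfen=28 Dunmere=17 Elkhorn=20 Fernhollow=12 → close Cedarfen (overflow 19)
  28÷5 = 5 each, +1 to first 3
Round 3: Ashgrove=13 Briarlake=28 Dunmere=23 Elkhorn=25 Fernhollow=17 → close Briarlake (overflow 13)
  28÷4 = 7 each, +1 to first 0
Round 4: Ashgrove=20 Dunmere=30 Elkhorn=32 Fernhollow=24 → close Dunmere (overflow 18)
  30÷3 = 10 each, +1 to first 0
Round 5: Ashgrove=30 Elkhorn=42 Fernhollow=34 → close Elkhorn (overflow 27)
  42÷2 = 21 each, +1 to first 0
Round 6: Ashgrove=51 Fernhollow=55 → close Fernhollow (overflow 42)
  55÷1 = 55 each, +1 to first 0

Closure order: Juniper, Cedarfen, Briarlake, Dunmere, Elkhorn, Fernhollow
Last habitat: Ashgrove with 106 animals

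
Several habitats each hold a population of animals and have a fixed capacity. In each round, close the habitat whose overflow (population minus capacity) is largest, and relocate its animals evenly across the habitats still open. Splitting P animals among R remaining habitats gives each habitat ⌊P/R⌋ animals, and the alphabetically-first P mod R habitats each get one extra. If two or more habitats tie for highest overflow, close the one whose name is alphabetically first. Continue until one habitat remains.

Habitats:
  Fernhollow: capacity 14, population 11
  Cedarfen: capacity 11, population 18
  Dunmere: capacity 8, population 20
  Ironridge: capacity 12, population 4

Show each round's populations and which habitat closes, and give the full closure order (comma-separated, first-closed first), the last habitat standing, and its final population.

Closure order: Dunmere, Cedarfen, Fernhollow
Last habitat: Ironridge with 53 animals

Round 1: Cedarfen=18 Dunmere=20 Fernhollow=11 Ironridge=4 → close Dunmere (overflow 12)
  20÷3 = 6 each, +1 to first 2
Round 2: Cedarfen=25 Fernhollow=18 Ironridge=10 → close Cedarfen (overflow 14)
  25÷2 = 12 each, +1 to first 1
Round 3: Fernhollow=31 Ironridge=22 → close Fernhollow (overflow 17)
  31÷1 = 31 each, +1 to first 0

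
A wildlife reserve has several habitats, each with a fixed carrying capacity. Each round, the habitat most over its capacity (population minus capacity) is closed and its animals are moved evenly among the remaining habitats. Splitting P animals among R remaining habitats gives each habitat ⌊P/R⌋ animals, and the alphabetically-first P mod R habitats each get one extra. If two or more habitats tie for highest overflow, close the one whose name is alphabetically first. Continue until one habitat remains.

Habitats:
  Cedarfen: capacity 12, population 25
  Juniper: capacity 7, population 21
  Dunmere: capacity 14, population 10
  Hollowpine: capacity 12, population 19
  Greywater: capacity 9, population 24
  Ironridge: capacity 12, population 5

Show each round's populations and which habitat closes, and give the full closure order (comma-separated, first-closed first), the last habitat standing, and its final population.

Round 1: Cedarfen=25 Dunmere=10 Greywater=24 Hollowpine=19 Ironridge=5 Juniper=21 → close Greywater (overflow 15)
  24÷5 = 4 each, +1 to first 4
Round 2: Cedarfen=30 Dunmere=15 Hollowpine=24 Ironridge=10 Juniper=25 → close Cedarfen (overflow 18)
  30÷4 = 7 each, +1 to first 2
Round 3: Dunmere=23 Hollowpine=32 Ironridge=17 Juniper=32 → close Juniper (overflow 25)
  32÷3 = 10 each, +1 to first 2
Round 4: Dunmere=34 Hollowpine=43 Ironridge=27 → close Hollowpine (overflow 31)
  43÷2 = 21 each, +1 to first 1
Round 5: Dunmere=56 Ironridge=48 → close Dunmere (overflow 42)
  56÷1 = 56 each, +1 to first 0

Closure order: Greywater, Cedarfen, Juniper, Hollowpine, Dunmere
Last habitat: Ironridge with 104 animals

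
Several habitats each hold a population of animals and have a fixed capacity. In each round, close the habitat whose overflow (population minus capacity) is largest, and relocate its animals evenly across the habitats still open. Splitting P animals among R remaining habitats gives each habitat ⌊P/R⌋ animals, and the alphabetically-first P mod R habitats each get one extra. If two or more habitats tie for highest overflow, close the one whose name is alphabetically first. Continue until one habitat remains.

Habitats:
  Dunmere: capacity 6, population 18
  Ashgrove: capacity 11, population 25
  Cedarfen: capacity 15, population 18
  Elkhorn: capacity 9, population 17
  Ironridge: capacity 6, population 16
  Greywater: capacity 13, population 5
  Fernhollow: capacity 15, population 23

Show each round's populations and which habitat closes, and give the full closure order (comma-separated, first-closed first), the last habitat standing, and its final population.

Closure order: Ashgrove, Dunmere, Ironridge, Elkhorn, Fernhollow, Cedarfen
Last habitat: Greywater with 122 animals

Round 1: Ashgrove=25 Cedarfen=18 Dunmere=18 Elkhorn=17 Fernhollow=23 Greywater=5 Ironridge=16 → close Ashgrove (overflow 14)
  25÷6 = 4 each, +1 to first 1
Round 2: Cedarfen=23 Dunmere=22 Elkhorn=21 Fernhollow=27 Greywater=9 Ironridge=20 → close Dunmere (overflow 16)
  22÷5 = 4 each, +1 to first 2
Round 3: Cedarfen=28 Elkhorn=26 Fernhollow=31 Greywater=13 Ironridge=24 → close Ironridge (overflow 18)
  24÷4 = 6 each, +1 to first 0
Round 4: Cedarfen=34 Elkhorn=32 Fernhollow=37 Greywater=19 → close Elkhorn (overflow 23)
  32÷3 = 10 each, +1 to first 2
Round 5: Cedarfen=45 Fernhollow=48 Greywater=29 → close Fernhollow (overflow 33)
  48÷2 = 24 each, +1 to first 0
Round 6: Cedarfen=69 Greywater=53 → close Cedarfen (overflow 54)
  69÷1 = 69 each, +1 to first 0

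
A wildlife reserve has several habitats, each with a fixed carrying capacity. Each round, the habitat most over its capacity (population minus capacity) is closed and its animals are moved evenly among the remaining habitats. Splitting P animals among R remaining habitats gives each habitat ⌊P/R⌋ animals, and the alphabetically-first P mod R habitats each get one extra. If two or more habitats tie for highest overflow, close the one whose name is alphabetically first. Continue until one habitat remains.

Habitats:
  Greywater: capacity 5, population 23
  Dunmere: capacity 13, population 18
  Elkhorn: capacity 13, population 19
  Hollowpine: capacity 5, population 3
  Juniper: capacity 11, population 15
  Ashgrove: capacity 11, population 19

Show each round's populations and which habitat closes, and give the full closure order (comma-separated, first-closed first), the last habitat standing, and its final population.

Round 1: Ashgrove=19 Dunmere=18 Elkhorn=19 Greywater=23 Hollowpine=3 Juniper=15 → close Greywater (overflow 18)
  23÷5 = 4 each, +1 to first 3
Round 2: Ashgrove=24 Dunmere=23 Elkhorn=24 Hollowpine=7 Juniper=19 → close Ashgrove (overflow 13)
  24÷4 = 6 each, +1 to first 0
Round 3: Dunmere=29 Elkhorn=30 Hollowpine=13 Juniper=25 → close Elkhorn (overflow 17)
  30÷3 = 10 each, +1 to first 0
Round 4: Dunmere=39 Hollowpine=23 Juniper=35 → close Dunmere (overflow 26)
  39÷2 = 19 each, +1 to first 1
Round 5: Hollowpine=43 Juniper=54 → close Juniper (overflow 43)
  54÷1 = 54 each, +1 to first 0

Closure order: Greywater, Ashgrove, Elkhorn, Dunmere, Juniper
Last habitat: Hollowpine with 97 animals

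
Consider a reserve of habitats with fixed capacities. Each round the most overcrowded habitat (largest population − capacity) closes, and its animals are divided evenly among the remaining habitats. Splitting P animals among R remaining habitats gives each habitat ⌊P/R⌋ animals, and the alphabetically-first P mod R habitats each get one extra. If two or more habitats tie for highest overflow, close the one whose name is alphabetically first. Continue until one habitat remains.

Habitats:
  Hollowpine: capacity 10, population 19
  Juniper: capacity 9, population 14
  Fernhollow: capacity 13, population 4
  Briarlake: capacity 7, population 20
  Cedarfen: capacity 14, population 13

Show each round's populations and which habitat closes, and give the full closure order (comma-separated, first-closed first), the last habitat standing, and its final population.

Closure order: Briarlake, Hollowpine, Juniper, Cedarfen
Last habitat: Fernhollow with 70 animals

Round 1: Briarlake=20 Cedarfen=13 Fernhollow=4 Hollowpine=19 Juniper=14 → close Briarlake (overflow 13)
  20÷4 = 5 each, +1 to first 0
Round 2: Cedarfen=18 Fernhollow=9 Hollowpine=24 Juniper=19 → close Hollowpine (overflow 14)
  24÷3 = 8 each, +1 to first 0
Round 3: Cedarfen=26 Fernhollow=17 Juniper=27 → close Juniper (overflow 18)
  27÷2 = 13 each, +1 to first 1
Round 4: Cedarfen=40 Fernhollow=30 → close Cedarfen (overflow 26)
  40÷1 = 40 each, +1 to first 0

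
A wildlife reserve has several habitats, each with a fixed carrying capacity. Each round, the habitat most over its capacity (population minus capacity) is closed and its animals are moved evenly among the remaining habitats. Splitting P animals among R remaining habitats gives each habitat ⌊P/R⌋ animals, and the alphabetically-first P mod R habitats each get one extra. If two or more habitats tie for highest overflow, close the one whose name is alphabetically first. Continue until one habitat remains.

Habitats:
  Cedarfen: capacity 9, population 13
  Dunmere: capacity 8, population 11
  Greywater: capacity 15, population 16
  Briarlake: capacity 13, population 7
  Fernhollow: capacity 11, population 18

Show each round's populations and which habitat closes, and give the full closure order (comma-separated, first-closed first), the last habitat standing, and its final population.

Closure order: Fernhollow, Cedarfen, Dunmere, Greywater
Last habitat: Briarlake with 65 animals

Round 1: Briarlake=7 Cedarfen=13 Dunmere=11 Fernhollow=18 Greywater=16 → close Fernhollow (overflow 7)
  18÷4 = 4 each, +1 to first 2
Round 2: Briarlake=12 Cedarfen=18 Dunmere=15 Greywater=20 → close Cedarfen (overflow 9)
  18÷3 = 6 each, +1 to first 0
Round 3: Briarlake=18 Dunmere=21 Greywater=26 → close Dunmere (overflow 13)
  21÷2 = 10 each, +1 to first 1
Round 4: Briarlake=29 Greywater=36 → close Greywater (overflow 21)
  36÷1 = 36 each, +1 to first 0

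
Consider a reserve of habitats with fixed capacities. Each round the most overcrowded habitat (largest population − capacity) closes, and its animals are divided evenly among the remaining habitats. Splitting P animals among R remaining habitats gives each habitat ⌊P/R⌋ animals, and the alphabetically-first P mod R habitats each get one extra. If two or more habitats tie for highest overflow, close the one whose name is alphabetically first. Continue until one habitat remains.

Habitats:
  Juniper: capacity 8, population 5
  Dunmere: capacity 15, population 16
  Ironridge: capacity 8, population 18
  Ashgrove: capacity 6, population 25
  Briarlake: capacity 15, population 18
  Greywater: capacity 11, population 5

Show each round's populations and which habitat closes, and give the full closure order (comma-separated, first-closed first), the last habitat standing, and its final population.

Closure order: Ashgrove, Ironridge, Briarlake, Dunmere, Greywater
Last habitat: Juniper with 87 animals

Round 1: Ashgrove=25 Briarlake=18 Dunmere=16 Greywater=5 Ironridge=18 Juniper=5 → close Ashgrove (overflow 19)
  25÷5 = 5 each, +1 to first 0
Round 2: Briarlake=23 Dunmere=21 Greywater=10 Ironridge=23 Juniper=10 → close Ironridge (overflow 15)
  23÷4 = 5 each, +1 to first 3
Round 3: Briarlake=29 Dunmere=27 Greywater=16 Juniper=15 → close Briarlake (overflow 14)
  29÷3 = 9 each, +1 to first 2
Round 4: Dunmere=37 Greywater=26 Juniper=24 → close Dunmere (overflow 22)
  37÷2 = 18 each, +1 to first 1
Round 5: Greywater=45 Juniper=42 → close Greywater (overflow 34)
  45÷1 = 45 each, +1 to first 0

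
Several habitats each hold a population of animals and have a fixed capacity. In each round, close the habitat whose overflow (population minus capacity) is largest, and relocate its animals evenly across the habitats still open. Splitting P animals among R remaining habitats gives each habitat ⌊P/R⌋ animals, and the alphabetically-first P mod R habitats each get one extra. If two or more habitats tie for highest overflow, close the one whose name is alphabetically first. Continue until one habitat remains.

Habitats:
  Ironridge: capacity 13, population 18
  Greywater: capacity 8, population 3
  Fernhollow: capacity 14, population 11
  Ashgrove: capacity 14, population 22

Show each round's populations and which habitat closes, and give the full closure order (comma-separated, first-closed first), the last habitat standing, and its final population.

Round 1: Ashgrove=22 Fernhollow=11 Greywater=3 Ironridge=18 → close Ashgrove (overflow 8)
  22÷3 = 7 each, +1 to first 1
Round 2: Fernhollow=19 Greywater=10 Ironridge=25 → close Ironridge (overflow 12)
  25÷2 = 12 each, +1 to first 1
Round 3: Fernhollow=32 Greywater=22 → close Fernhollow (overflow 18)
  32÷1 = 32 each, +1 to first 0

Closure order: Ashgrove, Ironridge, Fernhollow
Last habitat: Greywater with 54 animals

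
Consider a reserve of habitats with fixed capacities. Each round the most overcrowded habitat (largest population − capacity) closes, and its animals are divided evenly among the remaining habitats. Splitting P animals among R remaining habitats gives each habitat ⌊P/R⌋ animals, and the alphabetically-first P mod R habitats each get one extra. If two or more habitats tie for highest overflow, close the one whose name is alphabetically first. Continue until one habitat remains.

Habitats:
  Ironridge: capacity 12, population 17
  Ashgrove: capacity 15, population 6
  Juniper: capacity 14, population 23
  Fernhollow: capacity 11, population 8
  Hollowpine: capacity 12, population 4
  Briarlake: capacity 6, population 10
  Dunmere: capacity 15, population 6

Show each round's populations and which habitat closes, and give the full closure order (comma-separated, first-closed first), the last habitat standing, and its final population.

Closure order: Juniper, Briarlake, Ironridge, Fernhollow, Ashgrove, Dunmere
Last habitat: Hollowpine with 74 animals

Round 1: Ashgrove=6 Briarlake=10 Dunmere=6 Fernhollow=8 Hollowpine=4 Ironridge=17 Juniper=23 → close Juniper (overflow 9)
  23÷6 = 3 each, +1 to first 5
Round 2: Ashgrove=10 Briarlake=14 Dunmere=10 Fernhollow=12 Hollowpine=8 Ironridge=20 → close Briarlake (overflow 8)
  14÷5 = 2 each, +1 to first 4
Round 3: Ashgrove=13 Dunmere=13 Fernhollow=15 Hollowpine=11 Ironridge=22 → close Ironridge (overflow 10)
  22÷4 = 5 each, +1 to first 2
Round 4: Ashgrove=19 Dunmere=19 Fernhollow=20 Hollowpine=16 → close Fernhollow (overflow 9)
  20÷3 = 6 each, +1 to first 2
Round 5: Ashgrove=26 Dunmere=26 Hollowpine=22 → close Ashgrove (overflow 11)
  26÷2 = 13 each, +1 to first 0
Round 6: Dunmere=39 Hollowpine=35 → close Dunmere (overflow 24)
  39÷1 = 39 each, +1 to first 0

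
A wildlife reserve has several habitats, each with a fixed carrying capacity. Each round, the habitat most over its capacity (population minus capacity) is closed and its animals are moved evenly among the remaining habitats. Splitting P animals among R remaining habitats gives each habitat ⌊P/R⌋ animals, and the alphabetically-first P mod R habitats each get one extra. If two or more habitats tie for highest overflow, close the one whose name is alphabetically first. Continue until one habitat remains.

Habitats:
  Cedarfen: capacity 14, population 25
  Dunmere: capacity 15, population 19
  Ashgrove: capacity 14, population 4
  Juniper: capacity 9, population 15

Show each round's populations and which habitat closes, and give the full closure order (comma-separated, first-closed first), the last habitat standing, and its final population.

Round 1: Ashgrove=4 Cedarfen=25 Dunmere=19 Juniper=15 → close Cedarfen (overflow 11)
  25÷3 = 8 each, +1 to first 1
Round 2: Ashgrove=13 Dunmere=27 Juniper=23 → close Juniper (overflow 14)
  23÷2 = 11 each, +1 to first 1
Round 3: Ashgrove=25 Dunmere=38 → close Dunmere (overflow 23)
  38÷1 = 38 each, +1 to first 0

Closure order: Cedarfen, Juniper, Dunmere
Last habitat: Ashgrove with 63 animals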